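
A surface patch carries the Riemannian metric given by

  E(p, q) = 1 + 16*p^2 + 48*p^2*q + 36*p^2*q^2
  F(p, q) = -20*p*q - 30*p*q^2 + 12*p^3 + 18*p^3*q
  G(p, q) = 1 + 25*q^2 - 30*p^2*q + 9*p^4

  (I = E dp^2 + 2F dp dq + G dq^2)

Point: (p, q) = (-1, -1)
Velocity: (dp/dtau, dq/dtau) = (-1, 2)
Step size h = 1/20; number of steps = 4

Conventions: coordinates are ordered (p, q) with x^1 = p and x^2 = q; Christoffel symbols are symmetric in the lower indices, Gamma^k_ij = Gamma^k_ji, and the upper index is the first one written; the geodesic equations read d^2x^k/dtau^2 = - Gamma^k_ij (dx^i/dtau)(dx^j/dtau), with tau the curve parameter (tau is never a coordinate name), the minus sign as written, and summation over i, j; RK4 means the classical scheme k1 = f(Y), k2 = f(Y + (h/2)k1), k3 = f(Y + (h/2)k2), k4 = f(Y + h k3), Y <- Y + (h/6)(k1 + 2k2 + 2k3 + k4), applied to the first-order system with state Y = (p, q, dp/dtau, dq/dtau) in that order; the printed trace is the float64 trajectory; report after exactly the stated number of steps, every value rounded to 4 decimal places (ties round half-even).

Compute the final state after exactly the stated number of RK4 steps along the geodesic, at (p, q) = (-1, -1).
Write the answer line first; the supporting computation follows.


Answer: p = -1.2015, q = -0.6118, dp/dtau = -1.0115, dq/dtau = 1.8431

f(Y) = (dp/dtau, dq/dtau, -Gamma^p_ij Y'^i Y'^j, -Gamma^q_ij Y'^i Y'^j) with the Gammas evaluated at the stage position; h = 0.050000; intermediate values shown to 6 dp
step 0: p = -1.0000, q = -1.0000, dp/dtau = -1.0000, dq/dtau = 2.0000
step 1:
  k1: at (p, q) = (-1.000000, -1.000000), (dp/dtau, dq/dtau) = (-1.000000, 2.000000); Gamma_ppp = -0.057971, Gamma_ppq = -0.173913, Gamma_pqq = -0.144928, Gamma_qpp = -0.231884, Gamma_qpq = -0.695652, Gamma_qqq = -0.579710; k1 = (-1.000000, 2.000000, -0.057971, -0.231884)
  k2: at (p, q) = (-1.025000, -0.950000), (dp/dtau, dq/dtau) = (-1.001449, 1.994203); Gamma_ppp = -0.044561, Gamma_ppq = -0.161207, Gamma_pqq = -0.131062, Gamma_qpp = -0.202076, Gamma_qpq = -0.731039, Gamma_qqq = -0.594341; k2 = (-1.001449, 1.994203, -0.077984, -0.353643)
  k3: at (p, q) = (-1.025036, -0.950145), (dp/dtau, dq/dtau) = (-1.001950, 1.991159); Gamma_ppp = -0.044596, Gamma_ppq = -0.161256, Gamma_pqq = -0.131098, Gamma_qpp = -0.202148, Gamma_qpq = -0.730952, Gamma_qqq = -0.594249; k3 = (-1.001950, 1.991159, -0.078889, -0.357594)
  k4: at (p, q) = (-1.050097, -0.900442), (dp/dtau, dq/dtau) = (-1.003944, 1.982120); Gamma_ppp = -0.032195, Gamma_ppq = -0.144619, Gamma_pqq = -0.114766, Gamma_qpp = -0.170719, Gamma_qpq = -0.766855, Gamma_qqq = -0.608559; k4 = (-1.003944, 1.982120, -0.092222, -0.489015)
  Y <- Y + (h/6)(k1 + 2k2 + 2k3 + k4): p = -1.0501, q = -0.9004, dp/dtau = -1.0039, dq/dtau = 1.9821
step 2:
  k1: at (p, q) = (-1.050090, -0.900393), (dp/dtau, dq/dtau) = (-1.003866, 1.982139); Gamma_ppp = -0.032184, Gamma_ppq = -0.144599, Gamma_pqq = -0.114751, Gamma_qpp = -0.170692, Gamma_qpq = -0.766887, Gamma_qqq = -0.608588; k1 = (-1.003866, 1.982139, -0.092169, -0.488825)
  k2: at (p, q) = (-1.075186, -0.850840), (dp/dtau, dq/dtau) = (-1.006170, 1.969918); Gamma_ppp = -0.021161, Gamma_ppq = -0.123534, Gamma_pqq = -0.095746, Gamma_qpp = -0.137535, Gamma_qpq = -0.802920, Gamma_qqq = -0.622311; k2 = (-1.006170, 1.969918, -0.096734, -0.628730)
  k3: at (p, q) = (-1.075244, -0.851145), (dp/dtau, dq/dtau) = (-1.006285, 1.966420); Gamma_ppp = -0.021220, Gamma_ppq = -0.123684, Gamma_pqq = -0.095858, Gamma_qpp = -0.137721, Gamma_qpq = -0.802718, Gamma_qqq = -0.622121; k3 = (-1.006285, 1.966420, -0.097337, -0.631722)
  k4: at (p, q) = (-1.100404, -0.802072), (dp/dtau, dq/dtau) = (-1.008733, 1.950552); Gamma_ppp = -0.012062, Gamma_ppq = -0.098025, Gamma_pqq = -0.074234, Gamma_qpp = -0.103121, Gamma_qpq = -0.838037, Gamma_qqq = -0.634644; k4 = (-1.008733, 1.950552, -0.091037, -0.778291)
  Y <- Y + (h/6)(k1 + 2k2 + 2k3 + k4): p = -1.1004, q = -0.8020, dp/dtau = -1.0086, dq/dtau = 1.9506
step 3:
  k1: at (p, q) = (-1.100402, -0.802015), (dp/dtau, dq/dtau) = (-1.008627, 1.950572); Gamma_ppp = -0.012053, Gamma_ppq = -0.097992, Gamma_pqq = -0.074209, Gamma_qpp = -0.103082, Gamma_qpq = -0.838076, Gamma_qqq = -0.634674; k1 = (-1.008627, 1.950572, -0.090971, -0.778029)
  k2: at (p, q) = (-1.125618, -0.753251), (dp/dtau, dq/dtau) = (-1.010902, 1.931121); Gamma_ppp = -0.005184, Gamma_ppq = -0.067388, Gamma_pqq = -0.049889, Gamma_qpp = -0.067079, Gamma_qpq = -0.872050, Gamma_qqq = -0.645608; k2 = (-1.010902, 1.931121, -0.071759, -0.928615)
  k3: at (p, q) = (-1.125675, -0.753737), (dp/dtau, dq/dtau) = (-1.010421, 1.927356); Gamma_ppp = -0.005238, Gamma_ppq = -0.067719, Gamma_pqq = -0.050132, Gamma_qpp = -0.067427, Gamma_qpq = -0.871727, Gamma_qqq = -0.645336; k3 = (-1.010421, 1.927356, -0.072184, -0.929201)
  k4: at (p, q) = (-1.150923, -0.705647), (dp/dtau, dq/dtau) = (-1.012237, 1.904112); Gamma_ppp = -0.001098, Gamma_ppq = -0.032410, Gamma_pqq = -0.023467, Gamma_qpp = -0.030593, Gamma_qpq = -0.903268, Gamma_qqq = -0.654017; k4 = (-1.012237, 1.904112, -0.038728, -1.079361)
  Y <- Y + (h/6)(k1 + 2k2 + 2k3 + k4): p = -1.1509, q = -0.7056, dp/dtau = -1.0121, dq/dtau = 1.9041
step 4:
  k1: at (p, q) = (-1.150931, -0.705585), (dp/dtau, dq/dtau) = (-1.012107, 1.904130); Gamma_ppp = -0.001094, Gamma_ppq = -0.032361, Gamma_pqq = -0.023431, Gamma_qpp = -0.030545, Gamma_qpq = -0.903308, Gamma_qqq = -0.654041; k1 = (-1.012107, 1.904130, -0.038656, -1.079027)
  k2: at (p, q) = (-1.176234, -0.657981), (dp/dtau, dq/dtau) = (-1.013074, 1.877154); Gamma_ppp = -0.000057, Gamma_ppq = 0.007675, Gamma_pqq = 0.005437, Gamma_qpp = 0.006879, Gamma_qpq = -0.931622, Gamma_qqq = -0.660032; k2 = (-1.013074, 1.877154, 0.010089, -1.224625)
  k3: at (p, q) = (-1.176258, -0.658656), (dp/dtau, dq/dtau) = (-1.011855, 1.873514); Gamma_ppp = -0.000048, Gamma_ppq = 0.007073, Gamma_pqq = 0.005011, Gamma_qpp = 0.006342, Gamma_qpq = -0.931223, Gamma_qqq = -0.659736; k3 = (-1.011855, 1.873514, 0.009277, -1.221471)
  k4: at (p, q) = (-1.201524, -0.611909), (dp/dtau, dq/dtau) = (-1.011643, 1.843056); Gamma_ppp = -0.002325, Gamma_ppq = 0.051023, Gamma_pqq = 0.035388, Gamma_qpp = 0.043534, Gamma_qpq = -0.955243, Gamma_qqq = -0.662522; k4 = (-1.011643, 1.843056, 0.072440, -1.356194)
  Y <- Y + (h/6)(k1 + 2k2 + 2k3 + k4): p = -1.2015, q = -0.6118, dp/dtau = -1.0115, dq/dtau = 1.8431


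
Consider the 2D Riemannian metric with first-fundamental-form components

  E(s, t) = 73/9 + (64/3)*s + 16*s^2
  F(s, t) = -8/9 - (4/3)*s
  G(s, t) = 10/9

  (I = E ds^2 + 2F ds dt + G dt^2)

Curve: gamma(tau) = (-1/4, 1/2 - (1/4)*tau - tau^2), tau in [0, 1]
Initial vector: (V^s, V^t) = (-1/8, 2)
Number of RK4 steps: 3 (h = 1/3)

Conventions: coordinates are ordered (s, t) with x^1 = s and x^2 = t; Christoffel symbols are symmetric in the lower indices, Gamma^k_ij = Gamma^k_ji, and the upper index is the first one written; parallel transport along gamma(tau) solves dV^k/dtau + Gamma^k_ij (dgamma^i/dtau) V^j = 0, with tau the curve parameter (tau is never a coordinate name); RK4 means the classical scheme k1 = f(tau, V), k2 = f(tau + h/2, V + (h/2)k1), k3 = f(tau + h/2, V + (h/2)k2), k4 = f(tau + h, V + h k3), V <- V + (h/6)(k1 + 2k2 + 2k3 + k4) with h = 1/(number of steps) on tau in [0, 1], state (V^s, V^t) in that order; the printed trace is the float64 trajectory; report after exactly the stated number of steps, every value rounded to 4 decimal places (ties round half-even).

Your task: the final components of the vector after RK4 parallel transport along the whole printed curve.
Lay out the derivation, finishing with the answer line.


gamma'(tau) = (0, -1/4 - 2*tau); f(tau, V)^k = -Gamma^k_ij(gamma(tau)) gamma'^i(tau) V^j; h = 1/3; intermediate values shown to 6 dp
curve data and Christoffel symbols at the stage parameters:
  tau = 0.000000: gamma = (-0.250000, 0.500000), gamma' = (0.000000, -0.250000); Gamma_sss = 1.714286, Gamma_sst = 0.000000, Gamma_stt = 0.000000, Gamma_tss = -0.342857, Gamma_tst = 0.000000, Gamma_ttt = 0.000000
  tau = 0.166667: gamma = (-0.250000, 0.430556), gamma' = (0.000000, -0.583333); Gamma_sss = 1.714286, Gamma_sst = 0.000000, Gamma_stt = 0.000000, Gamma_tss = -0.342857, Gamma_tst = 0.000000, Gamma_ttt = 0.000000
  tau = 0.333333: gamma = (-0.250000, 0.305556), gamma' = (0.000000, -0.916667); Gamma_sss = 1.714286, Gamma_sst = 0.000000, Gamma_stt = 0.000000, Gamma_tss = -0.342857, Gamma_tst = 0.000000, Gamma_ttt = 0.000000
  tau = 0.500000: gamma = (-0.250000, 0.125000), gamma' = (0.000000, -1.250000); Gamma_sss = 1.714286, Gamma_sst = 0.000000, Gamma_stt = 0.000000, Gamma_tss = -0.342857, Gamma_tst = 0.000000, Gamma_ttt = 0.000000
  tau = 0.666667: gamma = (-0.250000, -0.111111), gamma' = (0.000000, -1.583333); Gamma_sss = 1.714286, Gamma_sst = 0.000000, Gamma_stt = 0.000000, Gamma_tss = -0.342857, Gamma_tst = 0.000000, Gamma_ttt = 0.000000
  tau = 0.833333: gamma = (-0.250000, -0.402778), gamma' = (0.000000, -1.916667); Gamma_sss = 1.714286, Gamma_sst = 0.000000, Gamma_stt = 0.000000, Gamma_tss = -0.342857, Gamma_tst = 0.000000, Gamma_ttt = 0.000000
  tau = 1.000000: gamma = (-0.250000, -0.750000), gamma' = (0.000000, -2.250000); Gamma_sss = 1.714286, Gamma_sst = 0.000000, Gamma_stt = 0.000000, Gamma_tss = -0.342857, Gamma_tst = 0.000000, Gamma_ttt = 0.000000
step 0: V^s = -0.1250, V^t = 2.0000
step 1: k1 = (0.000000, 0.000000), k2 = (0.000000, 0.000000), k3 = (0.000000, 0.000000), k4 = (0.000000, 0.000000); V <- V + (h/6)(k1 + 2k2 + 2k3 + k4): V^s = -0.1250, V^t = 2.0000
step 2: k1 = (0.000000, 0.000000), k2 = (0.000000, 0.000000), k3 = (0.000000, 0.000000), k4 = (0.000000, 0.000000); V <- V + (h/6)(k1 + 2k2 + 2k3 + k4): V^s = -0.1250, V^t = 2.0000
step 3: k1 = (0.000000, 0.000000), k2 = (0.000000, 0.000000), k3 = (0.000000, 0.000000), k4 = (0.000000, 0.000000); V <- V + (h/6)(k1 + 2k2 + 2k3 + k4): V^s = -0.1250, V^t = 2.0000

Answer: V^s = -0.1250, V^t = 2.0000


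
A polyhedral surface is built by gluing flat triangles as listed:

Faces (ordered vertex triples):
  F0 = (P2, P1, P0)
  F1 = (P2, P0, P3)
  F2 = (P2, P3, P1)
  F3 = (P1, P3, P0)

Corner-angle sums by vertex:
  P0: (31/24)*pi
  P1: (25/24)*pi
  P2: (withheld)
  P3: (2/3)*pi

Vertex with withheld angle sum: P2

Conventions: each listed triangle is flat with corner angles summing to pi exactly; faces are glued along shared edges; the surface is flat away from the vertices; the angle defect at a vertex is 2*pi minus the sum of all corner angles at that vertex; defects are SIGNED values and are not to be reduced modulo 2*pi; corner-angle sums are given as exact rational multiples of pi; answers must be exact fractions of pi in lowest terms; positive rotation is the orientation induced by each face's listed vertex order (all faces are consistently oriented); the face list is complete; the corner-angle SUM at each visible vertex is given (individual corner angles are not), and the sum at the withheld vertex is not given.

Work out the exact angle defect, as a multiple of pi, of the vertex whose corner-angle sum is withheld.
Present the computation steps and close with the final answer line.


V = 4, E = 6, F = 4; chi = V - E + F = 2
Gauss-Bonnet: total defect = 2*pi*chi = 4*pi; visible defects sum to 3*pi

Answer: defect(P2) = pi


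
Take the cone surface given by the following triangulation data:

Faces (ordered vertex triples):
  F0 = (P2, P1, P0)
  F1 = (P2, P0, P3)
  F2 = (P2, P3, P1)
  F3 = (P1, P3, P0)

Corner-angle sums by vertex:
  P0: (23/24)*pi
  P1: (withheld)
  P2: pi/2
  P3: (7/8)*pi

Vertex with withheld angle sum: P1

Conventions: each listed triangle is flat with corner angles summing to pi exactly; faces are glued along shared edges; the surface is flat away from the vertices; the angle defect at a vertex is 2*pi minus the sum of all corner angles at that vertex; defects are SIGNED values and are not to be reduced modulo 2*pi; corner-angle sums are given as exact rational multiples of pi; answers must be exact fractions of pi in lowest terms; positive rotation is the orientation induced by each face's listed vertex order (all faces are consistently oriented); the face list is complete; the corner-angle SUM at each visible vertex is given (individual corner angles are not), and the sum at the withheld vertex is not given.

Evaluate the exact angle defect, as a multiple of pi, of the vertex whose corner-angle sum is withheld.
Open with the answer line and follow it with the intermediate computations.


Answer: defect(P1) = pi/3

V = 4, E = 6, F = 4; chi = V - E + F = 2
Gauss-Bonnet: total defect = 2*pi*chi = 4*pi; visible defects sum to (11/3)*pi


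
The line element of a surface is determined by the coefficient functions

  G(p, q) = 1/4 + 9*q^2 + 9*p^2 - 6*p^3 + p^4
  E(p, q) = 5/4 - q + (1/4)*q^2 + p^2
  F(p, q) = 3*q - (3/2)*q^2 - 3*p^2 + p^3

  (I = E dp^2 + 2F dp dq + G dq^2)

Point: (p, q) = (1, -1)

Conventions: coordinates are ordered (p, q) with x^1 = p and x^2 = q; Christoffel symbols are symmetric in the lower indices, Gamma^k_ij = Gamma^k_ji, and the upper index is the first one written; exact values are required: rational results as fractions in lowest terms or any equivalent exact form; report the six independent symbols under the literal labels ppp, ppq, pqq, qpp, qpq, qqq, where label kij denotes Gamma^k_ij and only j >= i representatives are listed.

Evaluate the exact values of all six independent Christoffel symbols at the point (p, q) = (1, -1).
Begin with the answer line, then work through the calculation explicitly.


Answer: Gamma_ppp = -1/3, Gamma_ppq = 49/66, Gamma_pqq = -4/3, Gamma_qpp = -1/3, Gamma_qpq = 17/33, Gamma_qqq = -4/3

E = 7/2, F = -13/2, G = 53/4 at the point
E_p = 2, E_q = -3/2, F_p = -3, F_q = 6, G_p = 4, G_q = -18
EG - F^2 = 33/8;  g^inv = (8/33) * [[53/4, 13/2], [13/2, 7/2]]
first-kind symbols [ij,l] = (1/2)(d_i g_jl + d_j g_il - d_l g_ij): [pp,p] = E_p/2 = 1, [pp,q] = F_p - E_q/2 = -9/4, [pq,p] = E_q/2 = -3/4, [pq,q] = G_p/2 = 2, [qq,p] = F_q - G_p/2 = 4, [qq,q] = G_q/2 = -9
Gamma^p_ij = (G*[ij,p] - F*[ij,q])/(EG - F^2), Gamma^q_ij = (E*[ij,q] - F*[ij,p])/(EG - F^2)


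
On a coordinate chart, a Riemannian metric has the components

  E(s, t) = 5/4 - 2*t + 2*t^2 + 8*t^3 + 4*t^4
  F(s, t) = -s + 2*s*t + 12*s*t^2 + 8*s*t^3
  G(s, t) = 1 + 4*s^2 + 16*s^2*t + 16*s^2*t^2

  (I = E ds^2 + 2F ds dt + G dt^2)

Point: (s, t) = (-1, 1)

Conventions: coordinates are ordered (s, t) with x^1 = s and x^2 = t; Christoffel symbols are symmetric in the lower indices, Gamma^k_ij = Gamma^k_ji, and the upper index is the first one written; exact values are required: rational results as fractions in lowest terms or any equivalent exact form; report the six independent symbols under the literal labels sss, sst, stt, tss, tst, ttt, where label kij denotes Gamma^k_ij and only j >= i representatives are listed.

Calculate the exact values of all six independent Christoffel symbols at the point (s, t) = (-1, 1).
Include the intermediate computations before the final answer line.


E = 53/4, F = -21, G = 37 at the point
E_s = 0, E_t = 42, F_s = 21, F_t = -50, G_s = -72, G_t = 48
EG - F^2 = 197/4;  g^inv = (4/197) * [[37, 21], [21, 53/4]]
first-kind symbols [ij,l] = (1/2)(d_i g_jl + d_j g_il - d_l g_ij): [ss,s] = E_s/2 = 0, [ss,t] = F_s - E_t/2 = 0, [st,s] = E_t/2 = 21, [st,t] = G_s/2 = -36, [tt,s] = F_t - G_s/2 = -14, [tt,t] = G_t/2 = 24
Gamma^s_ij = (G*[ij,s] - F*[ij,t])/(EG - F^2), Gamma^t_ij = (E*[ij,t] - F*[ij,s])/(EG - F^2)

Answer: Gamma_sss = 0, Gamma_sst = 84/197, Gamma_stt = -56/197, Gamma_tss = 0, Gamma_tst = -144/197, Gamma_ttt = 96/197


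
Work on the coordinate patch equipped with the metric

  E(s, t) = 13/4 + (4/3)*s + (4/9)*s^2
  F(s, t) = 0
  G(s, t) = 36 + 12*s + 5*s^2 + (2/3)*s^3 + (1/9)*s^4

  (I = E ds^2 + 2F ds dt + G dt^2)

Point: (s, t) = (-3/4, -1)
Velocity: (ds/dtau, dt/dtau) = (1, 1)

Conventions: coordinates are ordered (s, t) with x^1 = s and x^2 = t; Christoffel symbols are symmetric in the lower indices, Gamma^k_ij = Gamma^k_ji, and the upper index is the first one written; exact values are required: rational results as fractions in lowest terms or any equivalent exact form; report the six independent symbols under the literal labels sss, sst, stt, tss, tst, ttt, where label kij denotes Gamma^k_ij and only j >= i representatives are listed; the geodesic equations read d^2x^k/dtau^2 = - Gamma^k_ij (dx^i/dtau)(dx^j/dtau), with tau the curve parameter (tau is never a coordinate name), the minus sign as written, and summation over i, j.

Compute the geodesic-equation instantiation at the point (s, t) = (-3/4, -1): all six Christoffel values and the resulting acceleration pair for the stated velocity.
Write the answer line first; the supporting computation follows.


Answer: Gamma_sss = 2/15, Gamma_sst = 0, Gamma_stt = -87/80, Gamma_tss = 0, Gamma_tst = 8/87, Gamma_ttt = 0; accelerations (d^2s/dtau^2, d^2t/dtau^2) = (229/240, -16/87)

E = 5/2, F = 0, G = 7569/256 at the point
E_s = 2/3, E_t = 0, F_s = 0, F_t = 0, G_s = 87/16, G_t = 0
EG - F^2 = 37845/512;  g^inv = (512/37845) * [[7569/256, 0], [0, 5/2]]
first-kind symbols [ij,l] = (1/2)(d_i g_jl + d_j g_il - d_l g_ij): [ss,s] = E_s/2 = 1/3, [ss,t] = F_s - E_t/2 = 0, [st,s] = E_t/2 = 0, [st,t] = G_s/2 = 87/32, [tt,s] = F_t - G_s/2 = -87/32, [tt,t] = G_t/2 = 0
Gamma^s_ij = (G*[ij,s] - F*[ij,t])/(EG - F^2), Gamma^t_ij = (E*[ij,t] - F*[ij,s])/(EG - F^2)
Gamma_sss = 2/15, Gamma_sst = 0, Gamma_stt = -87/80, Gamma_tss = 0, Gamma_tst = 8/87, Gamma_ttt = 0
d^2s/dtau^2 = -(Gamma_sss*(1)^2 + 2*Gamma_sst*(1)*(1) + Gamma_stt*(1)^2) = 229/240
d^2t/dtau^2 = -(Gamma_tss*(1)^2 + 2*Gamma_tst*(1)*(1) + Gamma_ttt*(1)^2) = -16/87


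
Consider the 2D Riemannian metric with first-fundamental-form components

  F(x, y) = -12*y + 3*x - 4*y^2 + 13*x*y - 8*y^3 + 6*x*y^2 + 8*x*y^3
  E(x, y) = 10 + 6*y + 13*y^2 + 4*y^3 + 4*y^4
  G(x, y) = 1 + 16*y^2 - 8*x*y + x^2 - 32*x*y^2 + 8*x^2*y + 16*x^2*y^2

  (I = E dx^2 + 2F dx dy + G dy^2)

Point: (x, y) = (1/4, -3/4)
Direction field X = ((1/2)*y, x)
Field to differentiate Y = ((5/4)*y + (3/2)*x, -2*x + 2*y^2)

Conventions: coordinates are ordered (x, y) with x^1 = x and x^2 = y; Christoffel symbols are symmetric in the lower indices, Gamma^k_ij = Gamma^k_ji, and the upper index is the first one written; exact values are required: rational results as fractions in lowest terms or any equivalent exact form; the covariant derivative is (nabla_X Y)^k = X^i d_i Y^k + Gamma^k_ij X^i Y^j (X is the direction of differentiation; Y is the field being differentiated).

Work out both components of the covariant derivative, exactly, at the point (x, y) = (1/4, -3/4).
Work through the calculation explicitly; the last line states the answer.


E = 793/64, F = 135/16, G = 29/4 at the point
E_x = 0, E_y = -27/2, F_x = -27/4, F_y = -121/8, G_x = -10, G_y = -15
EG - F^2 = 1193/64;  g^inv = (64/1193) * [[29/4, -135/16], [-135/16, 793/64]]
first-kind symbols [ij,l] = (1/2)(d_i g_jl + d_j g_il - d_l g_ij): [xx,x] = E_x/2 = 0, [xx,y] = F_x - E_y/2 = 0, [xy,x] = E_y/2 = -27/4, [xy,y] = G_x/2 = -5, [yy,x] = F_y - G_x/2 = -81/8, [yy,y] = G_y/2 = -15/2
Gamma^x_ij = (G*[ij,x] - F*[ij,y])/(EG - F^2), Gamma^y_ij = (E*[ij,y] - F*[ij,x])/(EG - F^2)
Gamma_xxx = 0, Gamma_xxy = -432/1193, Gamma_xyy = -648/1193, Gamma_yxx = 0, Gamma_yxy = -320/1193, Gamma_yyy = -480/1193
X = (-3/8, 1/4), Y = (-9/16, 5/8) at the point

Answer: (nabla_X Y)^x = -475/2386, (nabla_X Y)^y = 45/1193


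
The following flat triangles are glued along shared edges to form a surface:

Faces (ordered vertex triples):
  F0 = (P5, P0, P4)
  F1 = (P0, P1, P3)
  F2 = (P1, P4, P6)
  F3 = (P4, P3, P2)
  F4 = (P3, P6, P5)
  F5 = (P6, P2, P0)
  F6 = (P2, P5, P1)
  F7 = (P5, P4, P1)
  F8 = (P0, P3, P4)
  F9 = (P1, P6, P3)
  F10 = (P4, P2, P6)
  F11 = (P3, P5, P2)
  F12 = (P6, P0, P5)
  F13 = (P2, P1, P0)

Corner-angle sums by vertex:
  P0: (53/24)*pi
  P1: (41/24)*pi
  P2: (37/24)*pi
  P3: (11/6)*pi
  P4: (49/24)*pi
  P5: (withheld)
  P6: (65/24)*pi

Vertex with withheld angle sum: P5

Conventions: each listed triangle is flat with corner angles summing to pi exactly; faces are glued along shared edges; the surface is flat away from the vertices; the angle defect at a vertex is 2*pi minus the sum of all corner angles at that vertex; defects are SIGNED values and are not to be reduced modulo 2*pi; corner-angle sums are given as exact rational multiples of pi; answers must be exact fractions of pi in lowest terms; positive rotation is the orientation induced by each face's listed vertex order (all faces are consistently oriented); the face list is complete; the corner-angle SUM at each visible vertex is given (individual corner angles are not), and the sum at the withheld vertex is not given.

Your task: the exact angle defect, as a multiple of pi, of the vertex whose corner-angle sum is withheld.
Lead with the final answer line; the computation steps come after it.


Answer: defect(P5) = pi/24

V = 7, E = 21, F = 14; chi = V - E + F = 0
Gauss-Bonnet: total defect = 2*pi*chi = 0; visible defects sum to -pi/24


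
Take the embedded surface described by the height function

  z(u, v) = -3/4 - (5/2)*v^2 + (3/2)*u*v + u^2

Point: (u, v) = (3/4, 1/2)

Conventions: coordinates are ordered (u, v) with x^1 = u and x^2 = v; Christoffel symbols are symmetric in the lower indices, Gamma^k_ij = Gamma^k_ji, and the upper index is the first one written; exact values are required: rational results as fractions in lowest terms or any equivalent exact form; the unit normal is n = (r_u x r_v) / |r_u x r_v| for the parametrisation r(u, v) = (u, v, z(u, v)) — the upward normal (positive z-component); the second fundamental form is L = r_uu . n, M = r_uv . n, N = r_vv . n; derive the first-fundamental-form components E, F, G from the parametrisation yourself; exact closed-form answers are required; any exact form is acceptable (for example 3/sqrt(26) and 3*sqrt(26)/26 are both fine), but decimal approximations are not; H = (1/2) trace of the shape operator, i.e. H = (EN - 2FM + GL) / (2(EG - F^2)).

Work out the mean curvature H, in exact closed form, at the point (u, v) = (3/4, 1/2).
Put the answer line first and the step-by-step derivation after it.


Answer: H = -3904*sqrt(509)/259081

z_u = 9/4, z_v = -11/8, z_uu = 2, z_uv = 3/2, z_vv = -5
E = 97/16, F = -99/32, G = 185/64; answer radicand W^2 = 509/64
unnormalised second-form numerators: l = 2, m = 3/2, n = -5; L = l/sqrt(509/64), and similarly M = m/sqrt(W^2), N = n/sqrt(W^2)
H = (E*n - 2*F*m + G*l) / (2*(EG - F^2)*sqrt(W^2)); E*n - 2*F*m + G*l = -61/4, EG - F^2 = 509/64, so H = (-488/509)/sqrt(509/64)


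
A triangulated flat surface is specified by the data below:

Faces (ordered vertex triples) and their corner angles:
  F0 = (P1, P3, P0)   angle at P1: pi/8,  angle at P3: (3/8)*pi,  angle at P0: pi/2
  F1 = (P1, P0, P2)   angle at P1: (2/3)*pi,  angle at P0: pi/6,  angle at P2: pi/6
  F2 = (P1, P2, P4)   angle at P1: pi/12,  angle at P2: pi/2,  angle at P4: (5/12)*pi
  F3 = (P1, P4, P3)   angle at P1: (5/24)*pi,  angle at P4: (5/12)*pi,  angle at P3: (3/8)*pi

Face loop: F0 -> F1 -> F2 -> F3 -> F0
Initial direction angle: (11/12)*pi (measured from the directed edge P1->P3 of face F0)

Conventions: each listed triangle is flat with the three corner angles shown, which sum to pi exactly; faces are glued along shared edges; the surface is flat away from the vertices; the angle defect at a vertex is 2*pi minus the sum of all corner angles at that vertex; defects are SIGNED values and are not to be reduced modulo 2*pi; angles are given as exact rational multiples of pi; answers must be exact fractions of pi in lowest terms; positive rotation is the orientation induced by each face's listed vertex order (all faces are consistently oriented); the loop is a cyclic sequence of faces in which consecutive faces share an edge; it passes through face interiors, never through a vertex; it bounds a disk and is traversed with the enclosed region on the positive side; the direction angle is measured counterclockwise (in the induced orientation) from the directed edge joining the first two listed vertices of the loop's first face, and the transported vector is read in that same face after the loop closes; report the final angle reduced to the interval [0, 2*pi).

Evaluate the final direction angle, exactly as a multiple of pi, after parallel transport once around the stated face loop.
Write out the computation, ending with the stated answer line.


enclosed vertex P1: corner angles sum to (13/12)*pi, defect = 2*pi - (13/12)*pi = (11/12)*pi
holonomy = initial angle + sum of enclosed defects (mod 2*pi), positive in the induced orientation
final angle = (11/12)*pi + (11/12)*pi = (11/6)*pi (mod 2*pi)

Answer: final direction angle = (11/6)*pi


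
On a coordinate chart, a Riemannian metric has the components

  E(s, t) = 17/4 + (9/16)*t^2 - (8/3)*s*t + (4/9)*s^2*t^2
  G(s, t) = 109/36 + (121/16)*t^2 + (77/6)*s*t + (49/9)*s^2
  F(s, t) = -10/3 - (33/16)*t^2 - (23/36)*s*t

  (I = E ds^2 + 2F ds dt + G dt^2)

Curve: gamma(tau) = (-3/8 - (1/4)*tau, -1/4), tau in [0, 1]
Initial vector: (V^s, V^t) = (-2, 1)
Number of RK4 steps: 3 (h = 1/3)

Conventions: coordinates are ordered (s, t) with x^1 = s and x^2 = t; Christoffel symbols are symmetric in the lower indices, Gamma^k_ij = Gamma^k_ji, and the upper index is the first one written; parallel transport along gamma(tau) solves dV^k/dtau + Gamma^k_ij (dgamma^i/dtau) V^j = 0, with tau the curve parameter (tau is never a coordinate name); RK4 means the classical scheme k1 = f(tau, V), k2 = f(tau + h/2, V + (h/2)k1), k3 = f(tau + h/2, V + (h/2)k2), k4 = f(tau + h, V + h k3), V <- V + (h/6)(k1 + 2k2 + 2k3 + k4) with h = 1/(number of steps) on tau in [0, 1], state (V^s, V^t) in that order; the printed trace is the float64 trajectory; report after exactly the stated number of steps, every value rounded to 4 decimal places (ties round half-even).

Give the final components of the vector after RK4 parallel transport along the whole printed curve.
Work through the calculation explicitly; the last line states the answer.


gamma'(tau) = (-1/4, 0); f(tau, V)^k = -Gamma^k_ij(gamma(tau)) gamma'^i(tau) V^j; h = 1/3; intermediate values shown to 6 dp
curve data and Christoffel symbols at the stage parameters:
  tau = 0.000000: gamma = (-0.375000, -0.250000), gamma' = (-0.250000, 0.000000); Gamma_sss = 0.115429, Gamma_sst = -1.131766, Gamma_stt = 1.213841, Gamma_tss = 0.040688, Gamma_tst = -1.395467, Gamma_ttt = -0.003942
  tau = 0.166667: gamma = (-0.416667, -0.250000), gamma' = (-0.250000, 0.000000); Gamma_sss = 0.095650, Gamma_sst = -1.058626, Gamma_stt = 1.283015, Gamma_tss = 0.017573, Gamma_tst = -1.315765, Gamma_ttt = -0.006354
  tau = 0.333333: gamma = (-0.458333, -0.250000), gamma' = (-0.250000, 0.000000); Gamma_sss = 0.079544, Gamma_sst = -0.990688, Gamma_stt = 1.354794, Gamma_tss = -0.001014, Gamma_tst = -1.243257, Gamma_ttt = -0.006836
  tau = 0.500000: gamma = (-0.500000, -0.250000), gamma' = (-0.250000, 0.000000); Gamma_sss = 0.066383, Gamma_sst = -0.927440, Gamma_stt = 1.428788, Gamma_tss = -0.015993, Gamma_tst = -1.177206, Gamma_ttt = -0.005884
  tau = 0.666667: gamma = (-0.541667, -0.250000), gamma' = (-0.250000, 0.000000); Gamma_sss = 0.055599, Gamma_sst = -0.868395, Gamma_stt = 1.504710, Gamma_tss = -0.028083, Gamma_tst = -1.116925, Gamma_ttt = -0.003873
  tau = 0.833333: gamma = (-0.583333, -0.250000), gamma' = (-0.250000, 0.000000); Gamma_sss = 0.046744, Gamma_sst = -0.813108, Gamma_stt = 1.582343, Gamma_tss = -0.037847, Gamma_tst = -1.061795, Gamma_ttt = -0.001080
  tau = 1.000000: gamma = (-0.625000, -0.250000), gamma' = (-0.250000, 0.000000); Gamma_sss = 0.039461, Gamma_sst = -0.761177, Gamma_stt = 1.661529, Gamma_tss = -0.045729, Gamma_tst = -1.011258, Gamma_ttt = 0.002284
step 0: V^s = -2.0000, V^t = 1.0000
step 1: k1 = (-0.340656, -0.369211), k2 = (-0.297554, -0.317736), k3 = (-0.299652, -0.320526), k4 = (-0.262969, -0.277074); V <- V + (h/6)(k1 + 2k2 + 2k3 + k4): V^s = -2.0999, V^t = 0.8932
step 2: k1 = (-0.262973, -0.277080), k2 = (-0.231962, -0.240701), k3 = (-0.233282, -0.242507), k4 = (-0.206627, -0.211543); V <- V + (h/6)(k1 + 2k2 + 2k3 + k4): V^s = -2.1777, V^t = 0.8123
step 3: k1 = (-0.206628, -0.211542), k2 = (-0.183814, -0.185346), k3 = (-0.184657, -0.186541), k4 = (-0.164842, -0.164052); V <- V + (h/6)(k1 + 2k2 + 2k3 + k4): V^s = -2.2393, V^t = 0.7502

Answer: V^s = -2.2393, V^t = 0.7502


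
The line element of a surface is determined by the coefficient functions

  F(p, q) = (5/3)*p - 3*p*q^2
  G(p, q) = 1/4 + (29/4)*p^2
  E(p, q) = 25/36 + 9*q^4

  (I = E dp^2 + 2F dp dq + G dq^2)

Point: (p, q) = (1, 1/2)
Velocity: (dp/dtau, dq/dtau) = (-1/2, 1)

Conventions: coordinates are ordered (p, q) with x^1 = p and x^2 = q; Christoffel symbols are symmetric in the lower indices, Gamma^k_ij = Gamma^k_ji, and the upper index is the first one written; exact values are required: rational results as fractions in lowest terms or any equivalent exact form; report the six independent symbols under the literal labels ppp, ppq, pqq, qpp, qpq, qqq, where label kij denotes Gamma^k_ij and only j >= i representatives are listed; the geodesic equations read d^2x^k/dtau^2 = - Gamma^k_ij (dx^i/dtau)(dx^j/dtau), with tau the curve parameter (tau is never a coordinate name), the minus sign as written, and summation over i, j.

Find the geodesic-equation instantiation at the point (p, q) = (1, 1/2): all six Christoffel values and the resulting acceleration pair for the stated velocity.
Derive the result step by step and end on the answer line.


E = 181/144, F = 11/12, G = 15/2 at the point
E_p = 0, E_q = 9/2, F_p = 11/12, F_q = -3, G_p = 29/2, G_q = 0
EG - F^2 = 2473/288;  g^inv = (288/2473) * [[15/2, -11/12], [-11/12, 181/144]]
first-kind symbols [ij,l] = (1/2)(d_i g_jl + d_j g_il - d_l g_ij): [pp,p] = E_p/2 = 0, [pp,q] = F_p - E_q/2 = -4/3, [pq,p] = E_q/2 = 9/4, [pq,q] = G_p/2 = 29/4, [qq,p] = F_q - G_p/2 = -41/4, [qq,q] = G_q/2 = 0
Gamma^p_ij = (G*[ij,p] - F*[ij,q])/(EG - F^2), Gamma^q_ij = (E*[ij,q] - F*[ij,p])/(EG - F^2)
Gamma_ppp = 352/2473, Gamma_ppq = 2946/2473, Gamma_pqq = -22140/2473, Gamma_qpp = -1448/7419, Gamma_qpq = 4061/4946, Gamma_qqq = 2706/2473
d^2p/dtau^2 = -(Gamma_ppp*(-1/2)^2 + 2*Gamma_ppq*(-1/2)*(1) + Gamma_pqq*(1)^2) = 24998/2473
d^2q/dtau^2 = -(Gamma_qpp*(-1/2)^2 + 2*Gamma_qpq*(-1/2)*(1) + Gamma_qqq*(1)^2) = -3329/14838

Answer: Gamma_ppp = 352/2473, Gamma_ppq = 2946/2473, Gamma_pqq = -22140/2473, Gamma_qpp = -1448/7419, Gamma_qpq = 4061/4946, Gamma_qqq = 2706/2473; accelerations (d^2p/dtau^2, d^2q/dtau^2) = (24998/2473, -3329/14838)


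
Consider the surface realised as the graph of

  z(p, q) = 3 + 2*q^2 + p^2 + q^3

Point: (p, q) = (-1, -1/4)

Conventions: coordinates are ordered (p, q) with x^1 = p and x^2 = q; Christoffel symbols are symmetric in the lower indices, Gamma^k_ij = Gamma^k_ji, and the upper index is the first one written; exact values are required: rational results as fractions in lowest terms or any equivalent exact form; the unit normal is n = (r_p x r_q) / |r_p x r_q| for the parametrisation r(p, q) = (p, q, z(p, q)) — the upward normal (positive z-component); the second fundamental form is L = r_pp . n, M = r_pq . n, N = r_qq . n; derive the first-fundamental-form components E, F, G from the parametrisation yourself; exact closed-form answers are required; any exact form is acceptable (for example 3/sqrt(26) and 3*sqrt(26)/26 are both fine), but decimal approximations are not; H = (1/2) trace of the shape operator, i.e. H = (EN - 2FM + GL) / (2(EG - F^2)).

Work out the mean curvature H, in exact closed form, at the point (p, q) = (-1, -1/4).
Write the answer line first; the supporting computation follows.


Answer: H = 1200*sqrt(161)/25921

z_p = -2, z_q = -13/16, z_pp = 2, z_pq = 0, z_qq = 5/2
E = 5, F = 13/8, G = 425/256; answer radicand W^2 = 1449/256
unnormalised second-form numerators: l = 2, m = 0, n = 5/2; L = l/sqrt(1449/256), and similarly M = m/sqrt(W^2), N = n/sqrt(W^2)
H = (E*n - 2*F*m + G*l) / (2*(EG - F^2)*sqrt(W^2)); E*n - 2*F*m + G*l = 2025/128, EG - F^2 = 1449/256, so H = (225/161)/sqrt(1449/256)


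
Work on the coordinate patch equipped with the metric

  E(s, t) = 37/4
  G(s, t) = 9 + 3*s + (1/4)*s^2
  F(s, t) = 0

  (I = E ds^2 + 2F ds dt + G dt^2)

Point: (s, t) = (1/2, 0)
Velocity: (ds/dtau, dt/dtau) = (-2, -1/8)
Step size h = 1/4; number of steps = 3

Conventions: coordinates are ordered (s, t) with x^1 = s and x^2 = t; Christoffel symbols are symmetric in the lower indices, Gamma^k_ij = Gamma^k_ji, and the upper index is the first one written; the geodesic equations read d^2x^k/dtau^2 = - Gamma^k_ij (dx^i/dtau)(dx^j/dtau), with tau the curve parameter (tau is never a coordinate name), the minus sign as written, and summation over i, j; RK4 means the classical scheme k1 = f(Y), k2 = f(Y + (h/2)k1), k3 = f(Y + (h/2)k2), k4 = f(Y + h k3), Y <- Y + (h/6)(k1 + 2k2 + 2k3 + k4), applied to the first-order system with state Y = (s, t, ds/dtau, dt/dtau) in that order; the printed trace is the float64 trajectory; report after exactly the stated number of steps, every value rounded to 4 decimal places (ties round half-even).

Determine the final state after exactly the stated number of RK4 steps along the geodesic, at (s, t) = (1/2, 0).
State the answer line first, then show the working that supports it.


Answer: s = -0.9990, t = -0.1219, ds/dtau = -1.9969, dt/dtau = -0.2112

f(Y) = (ds/dtau, dt/dtau, -Gamma^s_ij Y'^i Y'^j, -Gamma^t_ij Y'^i Y'^j) with the Gammas evaluated at the stage position; h = 0.250000; intermediate values shown to 6 dp
step 0: s = 0.5000, t = 0.0000, ds/dtau = -2.0000, dt/dtau = -0.1250
step 1:
  k1: at (s, t) = (0.500000, 0.000000), (ds/dtau, dt/dtau) = (-2.000000, -0.125000); Gamma_sss = 0.000000, Gamma_sst = 0.000000, Gamma_stt = -0.175676, Gamma_tss = 0.000000, Gamma_tst = 0.153846, Gamma_ttt = 0.000000; k1 = (-2.000000, -0.125000, 0.002745, -0.076923)
  k2: at (s, t) = (0.250000, -0.015625), (ds/dtau, dt/dtau) = (-1.999657, -0.134615); Gamma_sss = 0.000000, Gamma_sst = 0.000000, Gamma_stt = -0.168919, Gamma_tss = 0.000000, Gamma_tst = 0.160000, Gamma_ttt = 0.000000; k2 = (-1.999657, -0.134615, 0.003061, -0.086139)
  k3: at (s, t) = (0.250043, -0.016827), (ds/dtau, dt/dtau) = (-1.999617, -0.135767); Gamma_sss = 0.000000, Gamma_sst = 0.000000, Gamma_stt = -0.168920, Gamma_tss = 0.000000, Gamma_tst = 0.159999, Gamma_ttt = 0.000000; k3 = (-1.999617, -0.135767, 0.003114, -0.086874)
  k4: at (s, t) = (0.000096, -0.033942), (ds/dtau, dt/dtau) = (-1.999222, -0.146718); Gamma_sss = 0.000000, Gamma_sst = 0.000000, Gamma_stt = -0.162165, Gamma_tss = 0.000000, Gamma_tst = 0.166664, Gamma_ttt = 0.000000; k4 = (-1.999222, -0.146718, 0.003491, -0.097773)
  Y <- Y + (h/6)(k1 + 2k2 + 2k3 + k4): s = 0.0001, t = -0.0339, ds/dtau = -1.9992, dt/dtau = -0.1467
step 2:
  k1: at (s, t) = (0.000093, -0.033854), (ds/dtau, dt/dtau) = (-1.999226, -0.146697); Gamma_sss = 0.000000, Gamma_sst = 0.000000, Gamma_stt = -0.162165, Gamma_tss = 0.000000, Gamma_tst = 0.166664, Gamma_ttt = 0.000000; k1 = (-1.999226, -0.146697, 0.003490, -0.097758)
  k2: at (s, t) = (-0.249810, -0.052191), (ds/dtau, dt/dtau) = (-1.998789, -0.158917); Gamma_sss = 0.000000, Gamma_sst = 0.000000, Gamma_stt = -0.155411, Gamma_tss = 0.000000, Gamma_tst = 0.173907, Gamma_ttt = 0.000000; k2 = (-1.998789, -0.158917, 0.003925, -0.110480)
  k3: at (s, t) = (-0.249756, -0.053718), (ds/dtau, dt/dtau) = (-1.998735, -0.160507); Gamma_sss = 0.000000, Gamma_sst = 0.000000, Gamma_stt = -0.155412, Gamma_tss = 0.000000, Gamma_tst = 0.173906, Gamma_ttt = 0.000000; k3 = (-1.998735, -0.160507, 0.004004, -0.111582)
  k4: at (s, t) = (-0.499591, -0.073980), (ds/dtau, dt/dtau) = (-1.998225, -0.174592); Gamma_sss = 0.000000, Gamma_sst = 0.000000, Gamma_stt = -0.148660, Gamma_tss = 0.000000, Gamma_tst = 0.181805, Gamma_ttt = 0.000000; k4 = (-1.998225, -0.174592, 0.004532, -0.126854)
  Y <- Y + (h/6)(k1 + 2k2 + 2k3 + k4): s = -0.4996, t = -0.0739, ds/dtau = -1.9982, dt/dtau = -0.1746
step 3:
  k1: at (s, t) = (-0.499595, -0.073859), (ds/dtau, dt/dtau) = (-1.998231, -0.174561); Gamma_sss = 0.000000, Gamma_sst = 0.000000, Gamma_stt = -0.148660, Gamma_tss = 0.000000, Gamma_tst = 0.181805, Gamma_ttt = 0.000000; k1 = (-1.998231, -0.174561, 0.004530, -0.126832)
  k2: at (s, t) = (-0.749373, -0.095679), (ds/dtau, dt/dtau) = (-1.997664, -0.190415); Gamma_sss = 0.000000, Gamma_sst = 0.000000, Gamma_stt = -0.141909, Gamma_tss = 0.000000, Gamma_tst = 0.190453, Gamma_ttt = 0.000000; k2 = (-1.997664, -0.190415, 0.005145, -0.144891)
  k3: at (s, t) = (-0.749303, -0.097661), (ds/dtau, dt/dtau) = (-1.997588, -0.192672); Gamma_sss = 0.000000, Gamma_sst = 0.000000, Gamma_stt = -0.141911, Gamma_tss = 0.000000, Gamma_tst = 0.190451, Gamma_ttt = 0.000000; k3 = (-1.997588, -0.192672, 0.005268, -0.146601)
  k4: at (s, t) = (-0.998991, -0.122027), (ds/dtau, dt/dtau) = (-1.996914, -0.211211); Gamma_sss = 0.000000, Gamma_sst = 0.000000, Gamma_stt = -0.135162, Gamma_tss = 0.000000, Gamma_tst = 0.199960, Gamma_ttt = 0.000000; k4 = (-1.996914, -0.211211, 0.006030, -0.168674)
  Y <- Y + (h/6)(k1 + 2k2 + 2k3 + k4): s = -0.9990, t = -0.1219, ds/dtau = -1.9969, dt/dtau = -0.2112


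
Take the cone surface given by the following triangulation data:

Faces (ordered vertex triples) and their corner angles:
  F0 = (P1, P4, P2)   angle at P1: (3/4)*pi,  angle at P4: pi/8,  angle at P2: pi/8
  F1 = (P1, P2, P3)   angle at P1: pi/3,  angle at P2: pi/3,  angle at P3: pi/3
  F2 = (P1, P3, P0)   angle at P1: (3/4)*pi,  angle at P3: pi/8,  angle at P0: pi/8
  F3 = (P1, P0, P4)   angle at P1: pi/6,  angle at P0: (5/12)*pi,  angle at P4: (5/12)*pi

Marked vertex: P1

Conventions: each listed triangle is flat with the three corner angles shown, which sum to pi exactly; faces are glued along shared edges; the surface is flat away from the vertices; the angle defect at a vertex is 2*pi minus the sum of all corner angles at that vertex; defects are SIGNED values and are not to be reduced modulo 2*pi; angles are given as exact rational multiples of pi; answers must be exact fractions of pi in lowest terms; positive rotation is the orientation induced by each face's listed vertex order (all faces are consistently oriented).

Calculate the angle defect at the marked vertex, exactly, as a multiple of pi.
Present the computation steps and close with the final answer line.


Sum of corner angles at P1: 2*pi
defect = 2*pi - 2*pi

Answer: defect(P1) = 0


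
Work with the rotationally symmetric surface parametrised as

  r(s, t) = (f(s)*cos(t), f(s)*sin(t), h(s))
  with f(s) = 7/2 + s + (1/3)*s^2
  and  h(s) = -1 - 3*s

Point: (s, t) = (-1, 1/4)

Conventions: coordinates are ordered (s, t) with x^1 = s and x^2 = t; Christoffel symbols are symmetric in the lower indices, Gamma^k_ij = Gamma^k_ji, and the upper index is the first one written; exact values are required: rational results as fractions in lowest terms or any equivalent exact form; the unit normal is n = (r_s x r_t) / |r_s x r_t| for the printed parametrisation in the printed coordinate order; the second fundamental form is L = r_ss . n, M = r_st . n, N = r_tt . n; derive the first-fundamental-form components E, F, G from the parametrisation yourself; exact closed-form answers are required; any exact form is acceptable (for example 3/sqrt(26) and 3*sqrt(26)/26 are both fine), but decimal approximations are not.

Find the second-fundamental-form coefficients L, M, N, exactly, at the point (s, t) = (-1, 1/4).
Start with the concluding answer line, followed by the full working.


Answer: L = 3*sqrt(82)/41, M = 0, N = -51*sqrt(82)/164

f = 17/6, f' = 1/3, f'' = 2/3, h' = -3, h'' = 0
E = 82/9, F = 0, G = 289/36; answer radicand W^2 = 82/9
unnormalised second-form numerators: l = 2, m = 0, n = -17/2; L = l/sqrt(82/9), and similarly M = m/sqrt(W^2), N = n/sqrt(W^2)


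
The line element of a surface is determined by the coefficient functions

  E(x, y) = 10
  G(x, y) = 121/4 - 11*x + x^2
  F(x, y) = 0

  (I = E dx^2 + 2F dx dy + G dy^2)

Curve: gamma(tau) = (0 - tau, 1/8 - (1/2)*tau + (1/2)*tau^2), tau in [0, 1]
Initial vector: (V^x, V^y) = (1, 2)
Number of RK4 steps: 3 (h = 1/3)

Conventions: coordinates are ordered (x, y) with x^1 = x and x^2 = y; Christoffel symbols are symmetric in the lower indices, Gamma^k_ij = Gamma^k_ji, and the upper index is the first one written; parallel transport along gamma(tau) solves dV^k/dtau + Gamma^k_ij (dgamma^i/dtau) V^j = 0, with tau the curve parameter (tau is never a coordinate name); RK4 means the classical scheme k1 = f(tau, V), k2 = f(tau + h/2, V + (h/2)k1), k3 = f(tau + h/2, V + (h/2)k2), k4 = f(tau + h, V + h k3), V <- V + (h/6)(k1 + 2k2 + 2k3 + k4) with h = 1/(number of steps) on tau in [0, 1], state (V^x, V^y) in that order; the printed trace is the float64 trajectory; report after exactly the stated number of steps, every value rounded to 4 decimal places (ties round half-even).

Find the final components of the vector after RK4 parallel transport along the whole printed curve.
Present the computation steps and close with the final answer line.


gamma'(tau) = (-1, -1/2 + tau); f(tau, V)^k = -Gamma^k_ij(gamma(tau)) gamma'^i(tau) V^j; h = 1/3; intermediate values shown to 6 dp
curve data and Christoffel symbols at the stage parameters:
  tau = 0.000000: gamma = (0.000000, 0.125000), gamma' = (-1.000000, -0.500000); Gamma_xxx = 0.000000, Gamma_xxy = 0.000000, Gamma_xyy = 0.550000, Gamma_yxx = 0.000000, Gamma_yxy = -0.181818, Gamma_yyy = 0.000000
  tau = 0.166667: gamma = (-0.166667, 0.055556), gamma' = (-1.000000, -0.333333); Gamma_xxx = 0.000000, Gamma_xxy = 0.000000, Gamma_xyy = 0.566667, Gamma_yxx = 0.000000, Gamma_yxy = -0.176471, Gamma_yyy = 0.000000
  tau = 0.333333: gamma = (-0.333333, 0.013889), gamma' = (-1.000000, -0.166667); Gamma_xxx = 0.000000, Gamma_xxy = 0.000000, Gamma_xyy = 0.583333, Gamma_yxx = 0.000000, Gamma_yxy = -0.171429, Gamma_yyy = 0.000000
  tau = 0.500000: gamma = (-0.500000, 0.000000), gamma' = (-1.000000, 0.000000); Gamma_xxx = 0.000000, Gamma_xxy = 0.000000, Gamma_xyy = 0.600000, Gamma_yxx = 0.000000, Gamma_yxy = -0.166667, Gamma_yyy = 0.000000
  tau = 0.666667: gamma = (-0.666667, 0.013889), gamma' = (-1.000000, 0.166667); Gamma_xxx = 0.000000, Gamma_xxy = 0.000000, Gamma_xyy = 0.616667, Gamma_yxx = 0.000000, Gamma_yxy = -0.162162, Gamma_yyy = 0.000000
  tau = 0.833333: gamma = (-0.833333, 0.055556), gamma' = (-1.000000, 0.333333); Gamma_xxx = 0.000000, Gamma_xxy = 0.000000, Gamma_xyy = 0.633333, Gamma_yxx = 0.000000, Gamma_yxy = -0.157895, Gamma_yyy = 0.000000
  tau = 1.000000: gamma = (-1.000000, 0.125000), gamma' = (-1.000000, 0.500000); Gamma_xxx = 0.000000, Gamma_xxy = 0.000000, Gamma_xyy = 0.650000, Gamma_yxx = 0.000000, Gamma_yxy = -0.153846, Gamma_yyy = 0.000000
step 0: V^x = 1.0000, V^y = 2.0000
step 1: k1 = (0.550000, -0.454545), k2 = (0.363468, -0.403788), k3 = (0.365066, -0.403452), k4 = (0.181370, -0.351851); V <- V + (h/6)(k1 + 2k2 + 2k3 + k4): V^x = 1.1216, V^y = 1.8655
step 2: k1 = (0.181369, -0.351846), k2 = (0.000000, -0.301144), k3 = (0.000000, -0.302553), k4 = (-0.181367, -0.255847); V <- V + (h/6)(k1 + 2k2 + 2k3 + k4): V^x = 1.1216, V^y = 1.7647
step 3: k1 = (-0.181369, -0.255850), k2 = (-0.363539, -0.214459), k3 = (-0.364995, -0.217147), k4 = (-0.549993, -0.183435); V <- V + (h/6)(k1 + 2k2 + 2k3 + k4): V^x = 1.0000, V^y = 1.6923

Answer: V^x = 1.0000, V^y = 1.6923
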